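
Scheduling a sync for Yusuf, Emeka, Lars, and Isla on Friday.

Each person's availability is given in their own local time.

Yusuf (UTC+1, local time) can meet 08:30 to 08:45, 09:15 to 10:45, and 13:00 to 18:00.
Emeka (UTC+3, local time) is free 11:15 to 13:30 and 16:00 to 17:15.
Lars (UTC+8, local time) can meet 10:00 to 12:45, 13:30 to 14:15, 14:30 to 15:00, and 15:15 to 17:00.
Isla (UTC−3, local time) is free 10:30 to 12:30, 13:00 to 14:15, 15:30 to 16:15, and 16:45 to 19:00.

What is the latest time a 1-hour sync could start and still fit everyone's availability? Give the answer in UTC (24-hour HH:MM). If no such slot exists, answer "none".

none

Yusuf → UTC: 07:30–07:45, 08:15–09:45, 12:00–17:00.
Emeka → UTC: 08:15–10:30, 13:00–14:15.
Lars → UTC: 02:00–04:45, 05:30–06:15, 06:30–07:00, 07:15–09:00.
Isla → UTC: 13:30–15:30, 16:00–17:15, 18:30–19:15, 19:45–22:00.
Yusuf ∩ Emeka: 08:15–09:45, 13:00–14:15.
Yusuf ∩ Emeka ∩ Lars: 08:15–09:00.
Yusuf ∩ Emeka ∩ Lars ∩ Isla: (none).
Windows ≥ 60 min: (none).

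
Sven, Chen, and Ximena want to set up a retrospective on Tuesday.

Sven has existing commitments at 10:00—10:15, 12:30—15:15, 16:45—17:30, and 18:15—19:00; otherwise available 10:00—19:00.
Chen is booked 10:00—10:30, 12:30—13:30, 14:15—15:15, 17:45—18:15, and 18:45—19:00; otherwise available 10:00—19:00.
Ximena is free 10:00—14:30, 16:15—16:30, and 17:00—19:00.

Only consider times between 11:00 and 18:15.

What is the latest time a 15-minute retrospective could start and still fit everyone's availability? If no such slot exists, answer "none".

17:30

Sven free within 10:00–19:00: 10:15–12:30, 15:15–16:45, 17:30–18:15.
Chen free within 10:00–19:00: 10:30–12:30, 13:30–14:15, 15:15–17:45, 18:15–18:45.
Sven ∩ Chen: 10:30–12:30, 15:15–16:45, 17:30–17:45.
Sven ∩ Chen ∩ Ximena: 10:30–12:30, 16:15–16:30, 17:30–17:45.
Restricted to 11:00–18:15: 11:00–12:30, 16:15–16:30, 17:30–17:45.
Windows ≥ 15 min: 11:00–12:30, 16:15–16:30, 17:30–17:45.
Latest start in the last window 17:30–17:45 is 17:45 − 15 min = 17:30.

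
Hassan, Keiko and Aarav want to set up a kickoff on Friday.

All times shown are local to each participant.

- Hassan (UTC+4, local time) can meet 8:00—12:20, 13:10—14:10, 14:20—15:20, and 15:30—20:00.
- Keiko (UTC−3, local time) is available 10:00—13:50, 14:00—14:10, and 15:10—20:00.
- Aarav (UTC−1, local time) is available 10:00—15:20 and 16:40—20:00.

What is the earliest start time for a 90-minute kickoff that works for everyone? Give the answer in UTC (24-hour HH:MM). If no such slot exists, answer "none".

Hassan → UTC: 04:00–08:20, 09:10–10:10, 10:20–11:20, 11:30–16:00.
Keiko → UTC: 13:00–16:50, 17:00–17:10, 18:10–23:00.
Aarav → UTC: 11:00–16:20, 17:40–21:00.
Hassan ∩ Keiko: 13:00–16:00.
Hassan ∩ Keiko ∩ Aarav: 13:00–16:00.
Windows ≥ 90 min: 13:00–16:00.
Earliest such window starts at 13:00.

13:00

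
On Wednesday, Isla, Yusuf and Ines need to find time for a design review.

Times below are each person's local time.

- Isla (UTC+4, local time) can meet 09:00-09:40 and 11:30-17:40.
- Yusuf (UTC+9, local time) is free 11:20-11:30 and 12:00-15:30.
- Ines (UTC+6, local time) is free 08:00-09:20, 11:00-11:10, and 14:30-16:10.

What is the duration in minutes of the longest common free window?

Isla → UTC: 05:00–05:40, 07:30–13:40.
Yusuf → UTC: 02:20–02:30, 03:00–06:30.
Ines → UTC: 02:00–03:20, 05:00–05:10, 08:30–10:10.
Isla ∩ Yusuf: 05:00–05:40.
Isla ∩ Yusuf ∩ Ines: 05:00–05:10.
Single common window of 10 minutes.

10 minutes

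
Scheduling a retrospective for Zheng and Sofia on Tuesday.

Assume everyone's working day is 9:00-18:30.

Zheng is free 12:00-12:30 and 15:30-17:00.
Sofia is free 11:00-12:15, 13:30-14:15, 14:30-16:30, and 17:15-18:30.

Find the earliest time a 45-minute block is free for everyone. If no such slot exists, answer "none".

Zheng ∩ Sofia: 12:00–12:15, 15:30–16:30.
Windows ≥ 45 min: 15:30–16:30.
Earliest such window starts at 15:30.

15:30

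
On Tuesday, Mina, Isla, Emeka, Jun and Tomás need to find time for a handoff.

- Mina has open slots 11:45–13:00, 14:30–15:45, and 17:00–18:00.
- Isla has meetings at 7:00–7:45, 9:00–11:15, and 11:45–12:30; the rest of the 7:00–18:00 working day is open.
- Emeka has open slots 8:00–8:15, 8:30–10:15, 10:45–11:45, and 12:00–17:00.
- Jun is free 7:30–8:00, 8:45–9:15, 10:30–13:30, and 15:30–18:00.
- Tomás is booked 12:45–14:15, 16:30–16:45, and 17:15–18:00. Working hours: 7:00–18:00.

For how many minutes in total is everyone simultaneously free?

30 minutes

Isla free within 07:00–18:00: 07:45–09:00, 11:15–11:45, 12:30–18:00.
Tomás free within 07:00–18:00: 07:00–12:45, 14:15–16:30, 16:45–17:15.
Mina ∩ Isla: 12:30–13:00, 14:30–15:45, 17:00–18:00.
Mina ∩ Isla ∩ Emeka: 12:30–13:00, 14:30–15:45.
Mina ∩ Isla ∩ Emeka ∩ Jun: 12:30–13:00, 15:30–15:45.
Mina ∩ Isla ∩ Emeka ∩ Jun ∩ Tomás: 12:30–12:45, 15:30–15:45.
Total common minutes: 15 + 15 = 30.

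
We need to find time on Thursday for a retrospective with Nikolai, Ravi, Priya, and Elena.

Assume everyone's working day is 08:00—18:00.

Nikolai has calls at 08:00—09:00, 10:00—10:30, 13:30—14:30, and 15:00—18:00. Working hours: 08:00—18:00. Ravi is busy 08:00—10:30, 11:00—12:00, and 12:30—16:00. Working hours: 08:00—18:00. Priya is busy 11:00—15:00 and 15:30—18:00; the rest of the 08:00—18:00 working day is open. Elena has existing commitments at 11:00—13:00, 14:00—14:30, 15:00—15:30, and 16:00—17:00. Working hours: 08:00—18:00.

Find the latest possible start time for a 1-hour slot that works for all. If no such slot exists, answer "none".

none

Nikolai free within 08:00–18:00: 09:00–10:00, 10:30–13:30, 14:30–15:00.
Ravi free within 08:00–18:00: 10:30–11:00, 12:00–12:30, 16:00–18:00.
Priya free within 08:00–18:00: 08:00–11:00, 15:00–15:30.
Elena free within 08:00–18:00: 08:00–11:00, 13:00–14:00, 14:30–15:00, 15:30–16:00, 17:00–18:00.
Nikolai ∩ Ravi: 10:30–11:00, 12:00–12:30.
Nikolai ∩ Ravi ∩ Priya: 10:30–11:00.
Nikolai ∩ Ravi ∩ Priya ∩ Elena: 10:30–11:00.
Windows ≥ 60 min: (none).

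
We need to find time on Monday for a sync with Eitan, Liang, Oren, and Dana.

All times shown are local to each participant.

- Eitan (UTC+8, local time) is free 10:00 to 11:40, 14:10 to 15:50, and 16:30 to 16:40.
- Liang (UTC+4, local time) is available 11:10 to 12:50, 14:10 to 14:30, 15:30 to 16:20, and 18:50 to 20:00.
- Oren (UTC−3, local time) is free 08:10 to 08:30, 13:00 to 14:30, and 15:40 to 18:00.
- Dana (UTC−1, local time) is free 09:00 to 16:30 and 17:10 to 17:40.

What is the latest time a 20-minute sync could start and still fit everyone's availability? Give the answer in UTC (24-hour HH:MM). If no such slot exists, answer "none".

none

Eitan → UTC: 02:00–03:40, 06:10–07:50, 08:30–08:40.
Liang → UTC: 07:10–08:50, 10:10–10:30, 11:30–12:20, 14:50–16:00.
Oren → UTC: 11:10–11:30, 16:00–17:30, 18:40–21:00.
Dana → UTC: 10:00–17:30, 18:10–18:40.
Eitan ∩ Liang: 07:10–07:50, 08:30–08:40.
Eitan ∩ Liang ∩ Oren: (none).
Eitan ∩ Liang ∩ Oren ∩ Dana: (none).
Windows ≥ 20 min: (none).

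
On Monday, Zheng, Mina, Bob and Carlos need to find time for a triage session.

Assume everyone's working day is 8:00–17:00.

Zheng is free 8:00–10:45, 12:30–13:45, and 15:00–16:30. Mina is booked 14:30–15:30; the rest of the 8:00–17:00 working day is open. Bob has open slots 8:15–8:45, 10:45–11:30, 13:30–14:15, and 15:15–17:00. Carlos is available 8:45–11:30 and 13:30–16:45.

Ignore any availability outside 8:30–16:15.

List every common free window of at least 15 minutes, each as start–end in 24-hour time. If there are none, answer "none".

13:30–13:45, 15:30–16:15

Mina free within 08:00–17:00: 08:00–14:30, 15:30–17:00.
Zheng ∩ Mina: 08:00–10:45, 12:30–13:45, 15:30–16:30.
Zheng ∩ Mina ∩ Bob: 08:15–08:45, 13:30–13:45, 15:30–16:30.
Zheng ∩ Mina ∩ Bob ∩ Carlos: 13:30–13:45, 15:30–16:30.
Restricted to 08:30–16:15: 13:30–13:45, 15:30–16:15.
Windows ≥ 15 min: 13:30–13:45, 15:30–16:15.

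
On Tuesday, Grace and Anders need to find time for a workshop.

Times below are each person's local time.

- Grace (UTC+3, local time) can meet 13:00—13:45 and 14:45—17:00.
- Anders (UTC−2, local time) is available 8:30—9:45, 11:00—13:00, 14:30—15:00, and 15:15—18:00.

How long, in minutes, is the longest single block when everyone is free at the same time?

Grace → UTC: 10:00–10:45, 11:45–14:00.
Anders → UTC: 10:30–11:45, 13:00–15:00, 16:30–17:00, 17:15–20:00.
Grace ∩ Anders: 10:30–10:45, 13:00–14:00.
Common window lengths: 15, 60 min; longest is 60.

60 minutes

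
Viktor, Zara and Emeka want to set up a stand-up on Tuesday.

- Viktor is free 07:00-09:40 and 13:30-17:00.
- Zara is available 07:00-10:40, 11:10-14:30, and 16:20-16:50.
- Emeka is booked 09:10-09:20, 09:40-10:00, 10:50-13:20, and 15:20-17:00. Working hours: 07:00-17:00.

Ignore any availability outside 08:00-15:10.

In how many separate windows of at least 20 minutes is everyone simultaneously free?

3

Emeka free within 07:00–17:00: 07:00–09:10, 09:20–09:40, 10:00–10:50, 13:20–15:20.
Viktor ∩ Zara: 07:00–09:40, 13:30–14:30, 16:20–16:50.
Viktor ∩ Zara ∩ Emeka: 07:00–09:10, 09:20–09:40, 13:30–14:30.
Restricted to 08:00–15:10: 08:00–09:10, 09:20–09:40, 13:30–14:30.
Windows ≥ 20 min: 08:00–09:10, 09:20–09:40, 13:30–14:30.
That's 3 windows.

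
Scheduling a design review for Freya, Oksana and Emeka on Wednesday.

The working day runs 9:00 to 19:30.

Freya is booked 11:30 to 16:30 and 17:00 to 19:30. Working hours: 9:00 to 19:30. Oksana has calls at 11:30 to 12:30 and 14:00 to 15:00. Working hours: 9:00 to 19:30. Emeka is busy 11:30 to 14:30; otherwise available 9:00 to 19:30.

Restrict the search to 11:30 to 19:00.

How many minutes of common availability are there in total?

Freya free within 09:00–19:30: 09:00–11:30, 16:30–17:00.
Oksana free within 09:00–19:30: 09:00–11:30, 12:30–14:00, 15:00–19:30.
Emeka free within 09:00–19:30: 09:00–11:30, 14:30–19:30.
Freya ∩ Oksana: 09:00–11:30, 16:30–17:00.
Freya ∩ Oksana ∩ Emeka: 09:00–11:30, 16:30–17:00.
Restricted to 11:30–19:00: 16:30–17:00.
Total common minutes: 30.

30 minutes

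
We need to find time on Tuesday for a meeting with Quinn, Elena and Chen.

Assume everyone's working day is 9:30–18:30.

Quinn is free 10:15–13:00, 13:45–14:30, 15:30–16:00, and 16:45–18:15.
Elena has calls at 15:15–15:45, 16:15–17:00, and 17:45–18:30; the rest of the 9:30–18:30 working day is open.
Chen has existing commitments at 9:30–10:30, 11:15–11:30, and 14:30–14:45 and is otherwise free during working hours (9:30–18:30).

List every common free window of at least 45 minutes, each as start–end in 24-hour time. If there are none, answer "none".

10:30–11:15, 11:30–13:00, 13:45–14:30, 17:00–17:45

Elena free within 09:30–18:30: 09:30–15:15, 15:45–16:15, 17:00–17:45.
Chen free within 09:30–18:30: 10:30–11:15, 11:30–14:30, 14:45–18:30.
Quinn ∩ Elena: 10:15–13:00, 13:45–14:30, 15:45–16:00, 17:00–17:45.
Quinn ∩ Elena ∩ Chen: 10:30–11:15, 11:30–13:00, 13:45–14:30, 15:45–16:00, 17:00–17:45.
Windows ≥ 45 min: 10:30–11:15, 11:30–13:00, 13:45–14:30, 17:00–17:45.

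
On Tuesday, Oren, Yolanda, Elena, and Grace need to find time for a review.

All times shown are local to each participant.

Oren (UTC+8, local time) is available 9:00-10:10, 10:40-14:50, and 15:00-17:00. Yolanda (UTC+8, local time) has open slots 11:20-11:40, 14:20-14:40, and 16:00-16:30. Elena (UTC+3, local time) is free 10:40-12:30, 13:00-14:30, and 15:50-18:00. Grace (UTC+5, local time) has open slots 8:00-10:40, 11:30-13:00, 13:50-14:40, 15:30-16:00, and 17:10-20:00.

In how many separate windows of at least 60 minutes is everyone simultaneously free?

Oren → UTC: 01:00–02:10, 02:40–06:50, 07:00–09:00.
Yolanda → UTC: 03:20–03:40, 06:20–06:40, 08:00–08:30.
Elena → UTC: 07:40–09:30, 10:00–11:30, 12:50–15:00.
Grace → UTC: 03:00–05:40, 06:30–08:00, 08:50–09:40, 10:30–11:00, 12:10–15:00.
Oren ∩ Yolanda: 03:20–03:40, 06:20–06:40, 08:00–08:30.
Oren ∩ Yolanda ∩ Elena: 08:00–08:30.
Oren ∩ Yolanda ∩ Elena ∩ Grace: (none).
Windows ≥ 60 min: (none).
That's 0 windows.

0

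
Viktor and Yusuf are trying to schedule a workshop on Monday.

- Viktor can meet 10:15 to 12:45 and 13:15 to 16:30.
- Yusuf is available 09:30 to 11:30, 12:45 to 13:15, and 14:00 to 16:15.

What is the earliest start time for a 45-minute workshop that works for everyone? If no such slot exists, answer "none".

10:15

Viktor ∩ Yusuf: 10:15–11:30, 14:00–16:15.
Windows ≥ 45 min: 10:15–11:30, 14:00–16:15.
Earliest such window starts at 10:15.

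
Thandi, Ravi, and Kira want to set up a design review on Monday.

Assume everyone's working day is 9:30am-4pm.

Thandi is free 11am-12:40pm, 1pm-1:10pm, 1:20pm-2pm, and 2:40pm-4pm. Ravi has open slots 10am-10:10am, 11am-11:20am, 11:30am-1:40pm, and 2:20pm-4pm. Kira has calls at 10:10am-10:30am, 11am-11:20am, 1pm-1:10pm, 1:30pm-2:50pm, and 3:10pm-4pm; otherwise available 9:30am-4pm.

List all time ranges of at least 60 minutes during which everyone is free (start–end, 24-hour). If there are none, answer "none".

Kira free within 09:30–16:00: 09:30–10:10, 10:30–11:00, 11:20–13:00, 13:10–13:30, 14:50–15:10.
Thandi ∩ Ravi: 11:00–11:20, 11:30–12:40, 13:00–13:10, 13:20–13:40, 14:40–16:00.
Thandi ∩ Ravi ∩ Kira: 11:30–12:40, 13:20–13:30, 14:50–15:10.
Windows ≥ 60 min: 11:30–12:40.

11:30–12:40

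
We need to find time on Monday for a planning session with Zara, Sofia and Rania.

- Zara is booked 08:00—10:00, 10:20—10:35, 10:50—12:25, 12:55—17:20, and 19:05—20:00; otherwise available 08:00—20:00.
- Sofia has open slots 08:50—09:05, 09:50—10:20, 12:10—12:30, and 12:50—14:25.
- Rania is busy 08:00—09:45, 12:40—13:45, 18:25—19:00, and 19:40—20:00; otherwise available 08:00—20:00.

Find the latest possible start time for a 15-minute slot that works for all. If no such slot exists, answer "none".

Zara free within 08:00–20:00: 10:00–10:20, 10:35–10:50, 12:25–12:55, 17:20–19:05.
Rania free within 08:00–20:00: 09:45–12:40, 13:45–18:25, 19:00–19:40.
Zara ∩ Sofia: 10:00–10:20, 12:25–12:30, 12:50–12:55.
Zara ∩ Sofia ∩ Rania: 10:00–10:20, 12:25–12:30.
Windows ≥ 15 min: 10:00–10:20.
Latest start in the last window 10:00–10:20 is 10:20 − 15 min = 10:05.

10:05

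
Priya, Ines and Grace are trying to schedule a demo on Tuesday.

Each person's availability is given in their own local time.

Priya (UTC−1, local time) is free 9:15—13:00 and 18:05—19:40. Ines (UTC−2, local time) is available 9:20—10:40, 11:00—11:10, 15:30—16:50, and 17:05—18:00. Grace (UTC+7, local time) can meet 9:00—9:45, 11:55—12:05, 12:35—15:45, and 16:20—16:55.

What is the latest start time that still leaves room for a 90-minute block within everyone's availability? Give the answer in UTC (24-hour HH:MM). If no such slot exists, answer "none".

Priya → UTC: 10:15–14:00, 19:05–20:40.
Ines → UTC: 11:20–12:40, 13:00–13:10, 17:30–18:50, 19:05–20:00.
Grace → UTC: 02:00–02:45, 04:55–05:05, 05:35–08:45, 09:20–09:55.
Priya ∩ Ines: 11:20–12:40, 13:00–13:10, 19:05–20:00.
Priya ∩ Ines ∩ Grace: (none).
Windows ≥ 90 min: (none).

none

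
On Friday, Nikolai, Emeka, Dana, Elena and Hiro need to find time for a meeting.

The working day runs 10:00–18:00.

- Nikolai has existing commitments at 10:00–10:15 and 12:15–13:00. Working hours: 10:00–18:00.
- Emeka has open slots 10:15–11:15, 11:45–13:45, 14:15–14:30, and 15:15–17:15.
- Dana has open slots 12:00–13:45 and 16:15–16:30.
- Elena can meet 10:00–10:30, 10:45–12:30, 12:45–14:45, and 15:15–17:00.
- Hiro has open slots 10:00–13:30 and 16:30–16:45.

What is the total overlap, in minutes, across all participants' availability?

Nikolai free within 10:00–18:00: 10:15–12:15, 13:00–18:00.
Nikolai ∩ Emeka: 10:15–11:15, 11:45–12:15, 13:00–13:45, 14:15–14:30, 15:15–17:15.
Nikolai ∩ Emeka ∩ Dana: 12:00–12:15, 13:00–13:45, 16:15–16:30.
Nikolai ∩ Emeka ∩ Dana ∩ Elena: 12:00–12:15, 13:00–13:45, 16:15–16:30.
Nikolai ∩ Emeka ∩ Dana ∩ Elena ∩ Hiro: 12:00–12:15, 13:00–13:30.
Total common minutes: 15 + 30 = 45.

45 minutes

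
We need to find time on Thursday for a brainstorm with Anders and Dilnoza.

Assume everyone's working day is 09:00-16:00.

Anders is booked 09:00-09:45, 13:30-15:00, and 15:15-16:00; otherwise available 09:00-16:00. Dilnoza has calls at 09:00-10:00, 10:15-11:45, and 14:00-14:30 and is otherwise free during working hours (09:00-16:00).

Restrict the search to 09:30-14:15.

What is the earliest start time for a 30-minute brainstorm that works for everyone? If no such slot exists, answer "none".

Anders free within 09:00–16:00: 09:45–13:30, 15:00–15:15.
Dilnoza free within 09:00–16:00: 10:00–10:15, 11:45–14:00, 14:30–16:00.
Anders ∩ Dilnoza: 10:00–10:15, 11:45–13:30, 15:00–15:15.
Restricted to 09:30–14:15: 10:00–10:15, 11:45–13:30.
Windows ≥ 30 min: 11:45–13:30.
Earliest such window starts at 11:45.

11:45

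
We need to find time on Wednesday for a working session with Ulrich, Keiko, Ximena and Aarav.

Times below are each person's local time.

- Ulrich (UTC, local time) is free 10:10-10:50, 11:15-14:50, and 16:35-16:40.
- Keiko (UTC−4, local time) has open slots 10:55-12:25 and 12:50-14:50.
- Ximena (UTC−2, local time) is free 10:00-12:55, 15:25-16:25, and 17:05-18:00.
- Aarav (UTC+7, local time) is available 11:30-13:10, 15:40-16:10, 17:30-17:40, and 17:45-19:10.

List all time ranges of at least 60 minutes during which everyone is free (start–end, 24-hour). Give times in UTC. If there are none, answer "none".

none

Ulrich → UTC: 10:10–10:50, 11:15–14:50, 16:35–16:40.
Keiko → UTC: 14:55–16:25, 16:50–18:50.
Ximena → UTC: 12:00–14:55, 17:25–18:25, 19:05–20:00.
Aarav → UTC: 04:30–06:10, 08:40–09:10, 10:30–10:40, 10:45–12:10.
Ulrich ∩ Keiko: (none).
Ulrich ∩ Keiko ∩ Ximena: (none).
Ulrich ∩ Keiko ∩ Ximena ∩ Aarav: (none).
Windows ≥ 60 min: (none).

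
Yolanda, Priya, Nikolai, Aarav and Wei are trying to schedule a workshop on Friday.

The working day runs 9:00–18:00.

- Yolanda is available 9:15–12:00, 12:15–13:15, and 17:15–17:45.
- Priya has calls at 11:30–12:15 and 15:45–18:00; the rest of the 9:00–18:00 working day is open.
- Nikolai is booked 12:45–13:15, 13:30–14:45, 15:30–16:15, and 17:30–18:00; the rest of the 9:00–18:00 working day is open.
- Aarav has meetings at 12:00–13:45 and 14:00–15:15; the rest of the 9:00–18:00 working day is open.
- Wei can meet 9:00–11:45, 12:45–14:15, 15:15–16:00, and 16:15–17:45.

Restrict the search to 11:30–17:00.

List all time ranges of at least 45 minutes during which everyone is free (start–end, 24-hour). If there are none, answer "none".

none

Priya free within 09:00–18:00: 09:00–11:30, 12:15–15:45.
Nikolai free within 09:00–18:00: 09:00–12:45, 13:15–13:30, 14:45–15:30, 16:15–17:30.
Aarav free within 09:00–18:00: 09:00–12:00, 13:45–14:00, 15:15–18:00.
Yolanda ∩ Priya: 09:15–11:30, 12:15–13:15.
Yolanda ∩ Priya ∩ Nikolai: 09:15–11:30, 12:15–12:45.
Yolanda ∩ Priya ∩ Nikolai ∩ Aarav: 09:15–11:30.
Yolanda ∩ Priya ∩ Nikolai ∩ Aarav ∩ Wei: 09:15–11:30.
Restricted to 11:30–17:00: (none).
Windows ≥ 45 min: (none).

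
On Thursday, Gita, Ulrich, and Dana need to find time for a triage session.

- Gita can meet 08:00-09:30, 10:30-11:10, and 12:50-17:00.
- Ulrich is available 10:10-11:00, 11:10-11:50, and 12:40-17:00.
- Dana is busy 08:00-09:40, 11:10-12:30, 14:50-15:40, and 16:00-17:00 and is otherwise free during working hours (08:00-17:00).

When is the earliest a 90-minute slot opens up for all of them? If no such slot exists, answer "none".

Dana free within 08:00–17:00: 09:40–11:10, 12:30–14:50, 15:40–16:00.
Gita ∩ Ulrich: 10:30–11:00, 12:50–17:00.
Gita ∩ Ulrich ∩ Dana: 10:30–11:00, 12:50–14:50, 15:40–16:00.
Windows ≥ 90 min: 12:50–14:50.
Earliest such window starts at 12:50.

12:50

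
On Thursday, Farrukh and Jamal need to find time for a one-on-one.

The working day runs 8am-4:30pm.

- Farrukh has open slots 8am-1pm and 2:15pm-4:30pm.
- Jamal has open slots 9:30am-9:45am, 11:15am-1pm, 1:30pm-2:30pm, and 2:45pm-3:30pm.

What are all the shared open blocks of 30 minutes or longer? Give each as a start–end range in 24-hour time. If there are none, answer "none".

Farrukh ∩ Jamal: 09:30–09:45, 11:15–13:00, 14:15–14:30, 14:45–15:30.
Windows ≥ 30 min: 11:15–13:00, 14:45–15:30.

11:15–13:00, 14:45–15:30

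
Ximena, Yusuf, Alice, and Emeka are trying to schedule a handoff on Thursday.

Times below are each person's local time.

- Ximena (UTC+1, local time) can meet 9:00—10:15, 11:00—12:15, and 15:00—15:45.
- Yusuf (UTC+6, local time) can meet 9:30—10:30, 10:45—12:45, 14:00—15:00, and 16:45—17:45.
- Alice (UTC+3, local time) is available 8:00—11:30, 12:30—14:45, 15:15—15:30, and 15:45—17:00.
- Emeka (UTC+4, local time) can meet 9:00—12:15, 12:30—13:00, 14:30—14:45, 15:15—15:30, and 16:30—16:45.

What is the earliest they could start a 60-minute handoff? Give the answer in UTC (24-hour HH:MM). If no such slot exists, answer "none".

none

Ximena → UTC: 08:00–09:15, 10:00–11:15, 14:00–14:45.
Yusuf → UTC: 03:30–04:30, 04:45–06:45, 08:00–09:00, 10:45–11:45.
Alice → UTC: 05:00–08:30, 09:30–11:45, 12:15–12:30, 12:45–14:00.
Emeka → UTC: 05:00–08:15, 08:30–09:00, 10:30–10:45, 11:15–11:30, 12:30–12:45.
Ximena ∩ Yusuf: 08:00–09:00, 10:45–11:15.
Ximena ∩ Yusuf ∩ Alice: 08:00–08:30, 10:45–11:15.
Ximena ∩ Yusuf ∩ Alice ∩ Emeka: 08:00–08:15.
Windows ≥ 60 min: (none).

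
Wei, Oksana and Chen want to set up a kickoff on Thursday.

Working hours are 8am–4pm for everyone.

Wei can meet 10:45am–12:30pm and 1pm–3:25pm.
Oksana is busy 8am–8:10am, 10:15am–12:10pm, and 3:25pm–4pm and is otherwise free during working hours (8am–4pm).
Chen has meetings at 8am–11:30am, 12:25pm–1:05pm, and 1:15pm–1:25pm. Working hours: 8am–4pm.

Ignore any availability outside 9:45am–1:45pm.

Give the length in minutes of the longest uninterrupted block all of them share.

20 minutes

Oksana free within 08:00–16:00: 08:10–10:15, 12:10–15:25.
Chen free within 08:00–16:00: 11:30–12:25, 13:05–13:15, 13:25–16:00.
Wei ∩ Oksana: 12:10–12:30, 13:00–15:25.
Wei ∩ Oksana ∩ Chen: 12:10–12:25, 13:05–13:15, 13:25–15:25.
Restricted to 09:45–13:45: 12:10–12:25, 13:05–13:15, 13:25–13:45.
Common window lengths: 15, 10, 20 min; longest is 20.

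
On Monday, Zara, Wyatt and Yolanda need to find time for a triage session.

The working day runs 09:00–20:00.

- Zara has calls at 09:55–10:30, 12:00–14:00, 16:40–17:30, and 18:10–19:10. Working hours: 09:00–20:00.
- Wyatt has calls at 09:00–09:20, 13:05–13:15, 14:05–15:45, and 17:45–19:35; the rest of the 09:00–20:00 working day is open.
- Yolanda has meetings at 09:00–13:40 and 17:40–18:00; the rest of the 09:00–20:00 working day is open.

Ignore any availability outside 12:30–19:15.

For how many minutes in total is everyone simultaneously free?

70 minutes

Zara free within 09:00–20:00: 09:00–09:55, 10:30–12:00, 14:00–16:40, 17:30–18:10, 19:10–20:00.
Wyatt free within 09:00–20:00: 09:20–13:05, 13:15–14:05, 15:45–17:45, 19:35–20:00.
Yolanda free within 09:00–20:00: 13:40–17:40, 18:00–20:00.
Zara ∩ Wyatt: 09:20–09:55, 10:30–12:00, 14:00–14:05, 15:45–16:40, 17:30–17:45, 19:35–20:00.
Zara ∩ Wyatt ∩ Yolanda: 14:00–14:05, 15:45–16:40, 17:30–17:40, 19:35–20:00.
Restricted to 12:30–19:15: 14:00–14:05, 15:45–16:40, 17:30–17:40.
Total common minutes: 5 + 55 + 10 = 70.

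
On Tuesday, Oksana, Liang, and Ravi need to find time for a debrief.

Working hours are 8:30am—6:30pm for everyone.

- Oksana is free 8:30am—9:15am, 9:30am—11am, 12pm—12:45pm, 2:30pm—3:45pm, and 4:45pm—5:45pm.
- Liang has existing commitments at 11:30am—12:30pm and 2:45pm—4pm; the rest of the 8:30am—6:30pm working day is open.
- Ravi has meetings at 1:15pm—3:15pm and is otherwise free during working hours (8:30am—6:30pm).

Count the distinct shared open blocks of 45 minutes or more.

Liang free within 08:30–18:30: 08:30–11:30, 12:30–14:45, 16:00–18:30.
Ravi free within 08:30–18:30: 08:30–13:15, 15:15–18:30.
Oksana ∩ Liang: 08:30–09:15, 09:30–11:00, 12:30–12:45, 14:30–14:45, 16:45–17:45.
Oksana ∩ Liang ∩ Ravi: 08:30–09:15, 09:30–11:00, 12:30–12:45, 16:45–17:45.
Windows ≥ 45 min: 08:30–09:15, 09:30–11:00, 16:45–17:45.
That's 3 windows.

3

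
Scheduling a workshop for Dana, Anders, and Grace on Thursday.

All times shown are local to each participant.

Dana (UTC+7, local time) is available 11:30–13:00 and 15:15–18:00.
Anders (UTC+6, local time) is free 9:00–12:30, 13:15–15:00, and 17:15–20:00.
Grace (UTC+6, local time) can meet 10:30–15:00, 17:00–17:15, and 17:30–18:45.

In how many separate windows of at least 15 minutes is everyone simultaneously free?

Dana → UTC: 04:30–06:00, 08:15–11:00.
Anders → UTC: 03:00–06:30, 07:15–09:00, 11:15–14:00.
Grace → UTC: 04:30–09:00, 11:00–11:15, 11:30–12:45.
Dana ∩ Anders: 04:30–06:00, 08:15–09:00.
Dana ∩ Anders ∩ Grace: 04:30–06:00, 08:15–09:00.
Windows ≥ 15 min: 04:30–06:00, 08:15–09:00.
That's 2 windows.

2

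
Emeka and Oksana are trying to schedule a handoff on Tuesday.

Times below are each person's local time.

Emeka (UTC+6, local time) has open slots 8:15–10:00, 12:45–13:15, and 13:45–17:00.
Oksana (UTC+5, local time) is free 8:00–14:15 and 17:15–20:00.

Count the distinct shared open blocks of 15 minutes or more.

3

Emeka → UTC: 02:15–04:00, 06:45–07:15, 07:45–11:00.
Oksana → UTC: 03:00–09:15, 12:15–15:00.
Emeka ∩ Oksana: 03:00–04:00, 06:45–07:15, 07:45–09:15.
Windows ≥ 15 min: 03:00–04:00, 06:45–07:15, 07:45–09:15.
That's 3 windows.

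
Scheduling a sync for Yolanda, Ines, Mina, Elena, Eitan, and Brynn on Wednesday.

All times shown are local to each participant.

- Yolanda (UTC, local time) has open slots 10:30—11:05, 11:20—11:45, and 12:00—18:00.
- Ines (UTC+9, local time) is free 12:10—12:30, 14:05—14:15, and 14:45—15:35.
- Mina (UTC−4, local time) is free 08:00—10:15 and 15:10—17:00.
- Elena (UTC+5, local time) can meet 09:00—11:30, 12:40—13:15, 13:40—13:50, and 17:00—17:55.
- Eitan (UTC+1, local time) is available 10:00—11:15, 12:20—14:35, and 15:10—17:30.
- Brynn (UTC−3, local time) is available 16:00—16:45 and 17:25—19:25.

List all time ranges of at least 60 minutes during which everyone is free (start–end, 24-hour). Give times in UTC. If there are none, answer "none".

Yolanda → UTC: 10:30–11:05, 11:20–11:45, 12:00–18:00.
Ines → UTC: 03:10–03:30, 05:05–05:15, 05:45–06:35.
Mina → UTC: 12:00–14:15, 19:10–21:00.
Elena → UTC: 04:00–06:30, 07:40–08:15, 08:40–08:50, 12:00–12:55.
Eitan → UTC: 09:00–10:15, 11:20–13:35, 14:10–16:30.
Brynn → UTC: 19:00–19:45, 20:25–22:25.
Yolanda ∩ Ines: (none).
Yolanda ∩ Ines ∩ Mina: (none).
Yolanda ∩ Ines ∩ Mina ∩ Elena: (none).
Yolanda ∩ Ines ∩ Mina ∩ Elena ∩ Eitan: (none).
Yolanda ∩ Ines ∩ Mina ∩ Elena ∩ Eitan ∩ Brynn: (none).
Windows ≥ 60 min: (none).

none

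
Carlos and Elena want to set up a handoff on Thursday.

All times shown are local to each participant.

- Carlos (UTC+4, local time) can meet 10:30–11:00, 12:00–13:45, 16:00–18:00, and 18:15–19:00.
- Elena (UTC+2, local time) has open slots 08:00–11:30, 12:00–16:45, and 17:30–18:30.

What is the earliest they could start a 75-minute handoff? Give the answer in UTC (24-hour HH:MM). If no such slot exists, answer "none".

08:00

Carlos → UTC: 06:30–07:00, 08:00–09:45, 12:00–14:00, 14:15–15:00.
Elena → UTC: 06:00–09:30, 10:00–14:45, 15:30–16:30.
Carlos ∩ Elena: 06:30–07:00, 08:00–09:30, 12:00–14:00, 14:15–14:45.
Windows ≥ 75 min: 08:00–09:30, 12:00–14:00.
Earliest such window starts at 08:00.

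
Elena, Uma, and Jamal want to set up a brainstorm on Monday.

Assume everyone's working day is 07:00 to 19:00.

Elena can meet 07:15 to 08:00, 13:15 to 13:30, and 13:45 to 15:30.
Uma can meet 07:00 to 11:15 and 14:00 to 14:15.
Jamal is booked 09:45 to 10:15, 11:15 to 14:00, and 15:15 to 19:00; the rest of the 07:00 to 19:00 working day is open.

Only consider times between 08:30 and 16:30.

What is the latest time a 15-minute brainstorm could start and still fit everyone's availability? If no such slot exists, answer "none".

14:00

Jamal free within 07:00–19:00: 07:00–09:45, 10:15–11:15, 14:00–15:15.
Elena ∩ Uma: 07:15–08:00, 14:00–14:15.
Elena ∩ Uma ∩ Jamal: 07:15–08:00, 14:00–14:15.
Restricted to 08:30–16:30: 14:00–14:15.
Windows ≥ 15 min: 14:00–14:15.
Latest start in the last window 14:00–14:15 is 14:15 − 15 min = 14:00.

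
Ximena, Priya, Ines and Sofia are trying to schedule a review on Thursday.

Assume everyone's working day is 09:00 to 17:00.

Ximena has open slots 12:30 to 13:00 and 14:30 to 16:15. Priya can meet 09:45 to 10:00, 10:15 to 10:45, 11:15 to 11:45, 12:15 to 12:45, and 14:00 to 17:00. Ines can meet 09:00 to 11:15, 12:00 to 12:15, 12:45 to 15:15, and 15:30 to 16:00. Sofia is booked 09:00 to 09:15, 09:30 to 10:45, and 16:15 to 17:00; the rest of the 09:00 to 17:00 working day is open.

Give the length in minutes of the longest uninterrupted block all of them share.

45 minutes

Sofia free within 09:00–17:00: 09:15–09:30, 10:45–16:15.
Ximena ∩ Priya: 12:30–12:45, 14:30–16:15.
Ximena ∩ Priya ∩ Ines: 14:30–15:15, 15:30–16:00.
Ximena ∩ Priya ∩ Ines ∩ Sofia: 14:30–15:15, 15:30–16:00.
Common window lengths: 45, 30 min; longest is 45.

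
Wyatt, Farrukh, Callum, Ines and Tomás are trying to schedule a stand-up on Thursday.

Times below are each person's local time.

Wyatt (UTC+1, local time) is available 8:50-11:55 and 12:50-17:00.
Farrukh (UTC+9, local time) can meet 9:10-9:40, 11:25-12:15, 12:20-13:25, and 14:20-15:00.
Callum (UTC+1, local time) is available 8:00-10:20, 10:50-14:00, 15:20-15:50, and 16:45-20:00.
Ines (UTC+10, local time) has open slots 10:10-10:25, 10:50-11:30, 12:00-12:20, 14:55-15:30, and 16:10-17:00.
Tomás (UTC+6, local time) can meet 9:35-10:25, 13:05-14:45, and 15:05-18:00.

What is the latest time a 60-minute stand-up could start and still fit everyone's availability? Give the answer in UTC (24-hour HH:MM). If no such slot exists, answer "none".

none

Wyatt → UTC: 07:50–10:55, 11:50–16:00.
Farrukh → UTC: 00:10–00:40, 02:25–03:15, 03:20–04:25, 05:20–06:00.
Callum → UTC: 07:00–09:20, 09:50–13:00, 14:20–14:50, 15:45–19:00.
Ines → UTC: 00:10–00:25, 00:50–01:30, 02:00–02:20, 04:55–05:30, 06:10–07:00.
Tomás → UTC: 03:35–04:25, 07:05–08:45, 09:05–12:00.
Wyatt ∩ Farrukh: (none).
Wyatt ∩ Farrukh ∩ Callum: (none).
Wyatt ∩ Farrukh ∩ Callum ∩ Ines: (none).
Wyatt ∩ Farrukh ∩ Callum ∩ Ines ∩ Tomás: (none).
Windows ≥ 60 min: (none).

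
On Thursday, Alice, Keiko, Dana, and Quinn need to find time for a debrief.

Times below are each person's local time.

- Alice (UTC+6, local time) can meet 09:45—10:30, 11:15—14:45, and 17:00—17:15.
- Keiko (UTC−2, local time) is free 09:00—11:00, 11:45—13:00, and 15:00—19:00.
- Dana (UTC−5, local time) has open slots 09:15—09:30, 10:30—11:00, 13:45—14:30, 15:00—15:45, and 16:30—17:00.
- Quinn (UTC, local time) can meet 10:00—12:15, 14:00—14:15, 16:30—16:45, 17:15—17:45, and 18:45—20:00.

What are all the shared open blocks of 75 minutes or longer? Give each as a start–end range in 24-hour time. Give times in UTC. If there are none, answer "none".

none

Alice → UTC: 03:45–04:30, 05:15–08:45, 11:00–11:15.
Keiko → UTC: 11:00–13:00, 13:45–15:00, 17:00–21:00.
Dana → UTC: 14:15–14:30, 15:30–16:00, 18:45–19:30, 20:00–20:45, 21:30–22:00.
Quinn → UTC: 10:00–12:15, 14:00–14:15, 16:30–16:45, 17:15–17:45, 18:45–20:00.
Alice ∩ Keiko: 11:00–11:15.
Alice ∩ Keiko ∩ Dana: (none).
Alice ∩ Keiko ∩ Dana ∩ Quinn: (none).
Windows ≥ 75 min: (none).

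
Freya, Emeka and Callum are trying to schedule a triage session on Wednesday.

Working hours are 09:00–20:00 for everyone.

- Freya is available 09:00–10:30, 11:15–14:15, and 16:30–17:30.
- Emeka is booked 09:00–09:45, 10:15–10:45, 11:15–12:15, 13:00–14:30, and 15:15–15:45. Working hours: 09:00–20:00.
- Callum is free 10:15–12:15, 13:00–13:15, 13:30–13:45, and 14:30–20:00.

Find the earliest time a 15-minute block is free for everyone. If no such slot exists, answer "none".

16:30

Emeka free within 09:00–20:00: 09:45–10:15, 10:45–11:15, 12:15–13:00, 14:30–15:15, 15:45–20:00.
Freya ∩ Emeka: 09:45–10:15, 12:15–13:00, 16:30–17:30.
Freya ∩ Emeka ∩ Callum: 16:30–17:30.
Windows ≥ 15 min: 16:30–17:30.
Earliest such window starts at 16:30.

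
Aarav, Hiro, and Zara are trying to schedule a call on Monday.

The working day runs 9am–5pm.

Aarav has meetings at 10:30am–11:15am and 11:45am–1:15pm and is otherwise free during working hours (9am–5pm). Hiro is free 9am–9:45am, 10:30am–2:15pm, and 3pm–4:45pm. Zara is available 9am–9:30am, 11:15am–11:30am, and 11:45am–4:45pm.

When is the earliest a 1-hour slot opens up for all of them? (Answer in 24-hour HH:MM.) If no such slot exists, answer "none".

Aarav free within 09:00–17:00: 09:00–10:30, 11:15–11:45, 13:15–17:00.
Aarav ∩ Hiro: 09:00–09:45, 11:15–11:45, 13:15–14:15, 15:00–16:45.
Aarav ∩ Hiro ∩ Zara: 09:00–09:30, 11:15–11:30, 13:15–14:15, 15:00–16:45.
Windows ≥ 60 min: 13:15–14:15, 15:00–16:45.
Earliest such window starts at 13:15.

13:15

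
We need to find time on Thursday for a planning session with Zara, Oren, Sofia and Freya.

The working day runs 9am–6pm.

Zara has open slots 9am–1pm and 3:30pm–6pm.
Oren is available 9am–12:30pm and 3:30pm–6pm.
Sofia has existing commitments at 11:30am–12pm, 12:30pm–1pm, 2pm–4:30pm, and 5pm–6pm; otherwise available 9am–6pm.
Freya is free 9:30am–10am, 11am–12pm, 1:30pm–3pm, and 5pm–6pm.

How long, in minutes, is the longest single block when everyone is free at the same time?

Sofia free within 09:00–18:00: 09:00–11:30, 12:00–12:30, 13:00–14:00, 16:30–17:00.
Zara ∩ Oren: 09:00–12:30, 15:30–18:00.
Zara ∩ Oren ∩ Sofia: 09:00–11:30, 12:00–12:30, 16:30–17:00.
Zara ∩ Oren ∩ Sofia ∩ Freya: 09:30–10:00, 11:00–11:30.
Common window lengths: 30, 30 min; longest is 30.

30 minutes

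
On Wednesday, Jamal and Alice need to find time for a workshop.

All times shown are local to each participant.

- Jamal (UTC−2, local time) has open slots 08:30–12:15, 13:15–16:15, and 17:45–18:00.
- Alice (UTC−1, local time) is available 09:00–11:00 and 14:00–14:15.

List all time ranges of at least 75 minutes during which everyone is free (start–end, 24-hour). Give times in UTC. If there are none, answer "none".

10:30–12:00

Jamal → UTC: 10:30–14:15, 15:15–18:15, 19:45–20:00.
Alice → UTC: 10:00–12:00, 15:00–15:15.
Jamal ∩ Alice: 10:30–12:00.
Windows ≥ 75 min: 10:30–12:00.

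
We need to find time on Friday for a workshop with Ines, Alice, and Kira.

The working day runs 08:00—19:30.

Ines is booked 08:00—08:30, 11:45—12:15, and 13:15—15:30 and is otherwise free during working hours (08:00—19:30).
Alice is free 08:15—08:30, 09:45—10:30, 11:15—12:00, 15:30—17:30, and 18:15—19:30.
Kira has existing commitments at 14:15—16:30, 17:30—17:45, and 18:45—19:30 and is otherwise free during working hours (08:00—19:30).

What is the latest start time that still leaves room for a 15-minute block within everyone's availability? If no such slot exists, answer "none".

Ines free within 08:00–19:30: 08:30–11:45, 12:15–13:15, 15:30–19:30.
Kira free within 08:00–19:30: 08:00–14:15, 16:30–17:30, 17:45–18:45.
Ines ∩ Alice: 09:45–10:30, 11:15–11:45, 15:30–17:30, 18:15–19:30.
Ines ∩ Alice ∩ Kira: 09:45–10:30, 11:15–11:45, 16:30–17:30, 18:15–18:45.
Windows ≥ 15 min: 09:45–10:30, 11:15–11:45, 16:30–17:30, 18:15–18:45.
Latest start in the last window 18:15–18:45 is 18:45 − 15 min = 18:30.

18:30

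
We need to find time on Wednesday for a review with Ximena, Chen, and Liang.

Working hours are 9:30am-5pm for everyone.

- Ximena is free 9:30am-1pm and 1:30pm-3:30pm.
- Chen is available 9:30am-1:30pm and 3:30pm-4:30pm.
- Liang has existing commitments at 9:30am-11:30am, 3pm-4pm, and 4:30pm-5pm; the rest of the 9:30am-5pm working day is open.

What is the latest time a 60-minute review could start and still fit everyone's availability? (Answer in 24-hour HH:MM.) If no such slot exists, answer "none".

12:00

Liang free within 09:30–17:00: 11:30–15:00, 16:00–16:30.
Ximena ∩ Chen: 09:30–13:00.
Ximena ∩ Chen ∩ Liang: 11:30–13:00.
Windows ≥ 60 min: 11:30–13:00.
Latest start in the last window 11:30–13:00 is 13:00 − 60 min = 12:00.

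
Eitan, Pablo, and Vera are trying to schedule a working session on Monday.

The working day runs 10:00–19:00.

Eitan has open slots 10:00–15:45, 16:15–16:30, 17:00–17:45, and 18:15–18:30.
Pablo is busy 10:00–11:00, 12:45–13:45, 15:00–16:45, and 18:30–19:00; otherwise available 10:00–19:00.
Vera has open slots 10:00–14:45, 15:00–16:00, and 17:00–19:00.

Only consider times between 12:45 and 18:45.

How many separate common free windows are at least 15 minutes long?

3

Pablo free within 10:00–19:00: 11:00–12:45, 13:45–15:00, 16:45–18:30.
Eitan ∩ Pablo: 11:00–12:45, 13:45–15:00, 17:00–17:45, 18:15–18:30.
Eitan ∩ Pablo ∩ Vera: 11:00–12:45, 13:45–14:45, 17:00–17:45, 18:15–18:30.
Restricted to 12:45–18:45: 13:45–14:45, 17:00–17:45, 18:15–18:30.
Windows ≥ 15 min: 13:45–14:45, 17:00–17:45, 18:15–18:30.
That's 3 windows.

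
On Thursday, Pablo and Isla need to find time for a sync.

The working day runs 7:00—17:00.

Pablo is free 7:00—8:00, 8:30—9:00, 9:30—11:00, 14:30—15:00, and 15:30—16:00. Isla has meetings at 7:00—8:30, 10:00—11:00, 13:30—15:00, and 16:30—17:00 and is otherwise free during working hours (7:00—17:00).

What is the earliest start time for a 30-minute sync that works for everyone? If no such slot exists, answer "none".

Isla free within 07:00–17:00: 08:30–10:00, 11:00–13:30, 15:00–16:30.
Pablo ∩ Isla: 08:30–09:00, 09:30–10:00, 15:30–16:00.
Windows ≥ 30 min: 08:30–09:00, 09:30–10:00, 15:30–16:00.
Earliest such window starts at 08:30.

08:30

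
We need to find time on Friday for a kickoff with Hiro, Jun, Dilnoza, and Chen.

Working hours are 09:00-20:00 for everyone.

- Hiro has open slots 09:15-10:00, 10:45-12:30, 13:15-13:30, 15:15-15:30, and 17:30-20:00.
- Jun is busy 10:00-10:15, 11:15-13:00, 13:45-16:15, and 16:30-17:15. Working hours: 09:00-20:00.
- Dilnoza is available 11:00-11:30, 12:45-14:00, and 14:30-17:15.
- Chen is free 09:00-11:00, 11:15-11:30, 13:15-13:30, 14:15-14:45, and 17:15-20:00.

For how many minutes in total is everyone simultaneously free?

15 minutes

Jun free within 09:00–20:00: 09:00–10:00, 10:15–11:15, 13:00–13:45, 16:15–16:30, 17:15–20:00.
Hiro ∩ Jun: 09:15–10:00, 10:45–11:15, 13:15–13:30, 17:30–20:00.
Hiro ∩ Jun ∩ Dilnoza: 11:00–11:15, 13:15–13:30.
Hiro ∩ Jun ∩ Dilnoza ∩ Chen: 13:15–13:30.
Total common minutes: 15.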